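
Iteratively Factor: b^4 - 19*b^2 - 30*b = (b - 5)*(b^3 + 5*b^2 + 6*b) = (b - 5)*(b + 2)*(b^2 + 3*b) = (b - 5)*(b + 2)*(b + 3)*(b)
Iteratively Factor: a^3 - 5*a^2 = (a)*(a^2 - 5*a) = a*(a - 5)*(a)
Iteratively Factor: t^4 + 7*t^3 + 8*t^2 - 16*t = (t - 1)*(t^3 + 8*t^2 + 16*t) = (t - 1)*(t + 4)*(t^2 + 4*t) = (t - 1)*(t + 4)^2*(t)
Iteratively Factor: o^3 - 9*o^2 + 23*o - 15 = (o - 5)*(o^2 - 4*o + 3) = (o - 5)*(o - 1)*(o - 3)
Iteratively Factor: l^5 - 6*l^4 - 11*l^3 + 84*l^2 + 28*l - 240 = (l - 4)*(l^4 - 2*l^3 - 19*l^2 + 8*l + 60) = (l - 4)*(l - 2)*(l^3 - 19*l - 30) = (l - 4)*(l - 2)*(l + 2)*(l^2 - 2*l - 15) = (l - 4)*(l - 2)*(l + 2)*(l + 3)*(l - 5)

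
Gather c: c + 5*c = 6*c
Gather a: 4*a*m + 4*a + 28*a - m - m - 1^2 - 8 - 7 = a*(4*m + 32) - 2*m - 16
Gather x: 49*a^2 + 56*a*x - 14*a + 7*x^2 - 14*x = 49*a^2 - 14*a + 7*x^2 + x*(56*a - 14)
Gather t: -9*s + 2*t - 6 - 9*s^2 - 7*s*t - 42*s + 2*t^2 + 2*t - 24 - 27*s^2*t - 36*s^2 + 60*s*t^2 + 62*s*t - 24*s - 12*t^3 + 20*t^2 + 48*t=-45*s^2 - 75*s - 12*t^3 + t^2*(60*s + 22) + t*(-27*s^2 + 55*s + 52) - 30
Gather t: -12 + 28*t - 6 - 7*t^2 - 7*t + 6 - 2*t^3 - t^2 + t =-2*t^3 - 8*t^2 + 22*t - 12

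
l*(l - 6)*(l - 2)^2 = l^4 - 10*l^3 + 28*l^2 - 24*l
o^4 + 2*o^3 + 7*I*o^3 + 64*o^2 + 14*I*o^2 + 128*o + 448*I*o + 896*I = (o + 2)*(o - 8*I)*(o + 7*I)*(o + 8*I)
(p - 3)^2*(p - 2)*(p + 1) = p^4 - 7*p^3 + 13*p^2 + 3*p - 18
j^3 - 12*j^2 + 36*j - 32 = (j - 8)*(j - 2)^2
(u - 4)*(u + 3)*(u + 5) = u^3 + 4*u^2 - 17*u - 60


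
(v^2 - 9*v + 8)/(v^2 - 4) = (v^2 - 9*v + 8)/(v^2 - 4)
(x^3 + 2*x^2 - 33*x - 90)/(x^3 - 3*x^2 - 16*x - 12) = (x^2 + 8*x + 15)/(x^2 + 3*x + 2)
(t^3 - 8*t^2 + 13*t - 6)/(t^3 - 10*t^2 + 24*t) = (t^2 - 2*t + 1)/(t*(t - 4))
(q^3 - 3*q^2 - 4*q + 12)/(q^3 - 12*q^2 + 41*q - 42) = (q + 2)/(q - 7)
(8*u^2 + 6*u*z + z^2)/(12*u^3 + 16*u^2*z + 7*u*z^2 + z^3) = (4*u + z)/(6*u^2 + 5*u*z + z^2)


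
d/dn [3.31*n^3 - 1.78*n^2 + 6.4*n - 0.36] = 9.93*n^2 - 3.56*n + 6.4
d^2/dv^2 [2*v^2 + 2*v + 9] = 4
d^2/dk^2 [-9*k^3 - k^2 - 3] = -54*k - 2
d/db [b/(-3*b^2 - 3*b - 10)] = (3*b^2 - 10)/(9*b^4 + 18*b^3 + 69*b^2 + 60*b + 100)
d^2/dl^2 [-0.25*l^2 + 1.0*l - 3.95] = -0.500000000000000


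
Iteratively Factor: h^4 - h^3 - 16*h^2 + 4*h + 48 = (h + 3)*(h^3 - 4*h^2 - 4*h + 16) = (h - 2)*(h + 3)*(h^2 - 2*h - 8) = (h - 2)*(h + 2)*(h + 3)*(h - 4)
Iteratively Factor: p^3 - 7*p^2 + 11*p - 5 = (p - 5)*(p^2 - 2*p + 1) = (p - 5)*(p - 1)*(p - 1)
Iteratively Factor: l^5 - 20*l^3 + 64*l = (l - 2)*(l^4 + 2*l^3 - 16*l^2 - 32*l) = l*(l - 2)*(l^3 + 2*l^2 - 16*l - 32) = l*(l - 4)*(l - 2)*(l^2 + 6*l + 8) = l*(l - 4)*(l - 2)*(l + 2)*(l + 4)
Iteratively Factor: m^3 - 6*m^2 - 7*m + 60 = (m - 5)*(m^2 - m - 12) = (m - 5)*(m - 4)*(m + 3)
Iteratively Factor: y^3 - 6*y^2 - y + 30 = (y - 5)*(y^2 - y - 6) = (y - 5)*(y + 2)*(y - 3)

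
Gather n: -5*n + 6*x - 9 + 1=-5*n + 6*x - 8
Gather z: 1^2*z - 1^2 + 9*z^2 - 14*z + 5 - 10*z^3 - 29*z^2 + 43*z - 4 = -10*z^3 - 20*z^2 + 30*z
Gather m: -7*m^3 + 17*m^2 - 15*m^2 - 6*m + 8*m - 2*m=-7*m^3 + 2*m^2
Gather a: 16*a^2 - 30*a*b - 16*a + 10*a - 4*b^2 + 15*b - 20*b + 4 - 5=16*a^2 + a*(-30*b - 6) - 4*b^2 - 5*b - 1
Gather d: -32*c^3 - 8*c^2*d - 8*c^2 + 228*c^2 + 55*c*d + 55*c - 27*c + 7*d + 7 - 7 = -32*c^3 + 220*c^2 + 28*c + d*(-8*c^2 + 55*c + 7)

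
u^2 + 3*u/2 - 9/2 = (u - 3/2)*(u + 3)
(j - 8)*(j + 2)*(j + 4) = j^3 - 2*j^2 - 40*j - 64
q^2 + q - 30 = (q - 5)*(q + 6)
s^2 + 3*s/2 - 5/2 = (s - 1)*(s + 5/2)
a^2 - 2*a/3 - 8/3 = (a - 2)*(a + 4/3)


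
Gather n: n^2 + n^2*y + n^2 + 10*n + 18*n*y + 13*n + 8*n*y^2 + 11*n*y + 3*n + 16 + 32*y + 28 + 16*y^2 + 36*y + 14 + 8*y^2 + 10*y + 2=n^2*(y + 2) + n*(8*y^2 + 29*y + 26) + 24*y^2 + 78*y + 60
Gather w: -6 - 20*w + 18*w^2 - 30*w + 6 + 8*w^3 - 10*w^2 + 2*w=8*w^3 + 8*w^2 - 48*w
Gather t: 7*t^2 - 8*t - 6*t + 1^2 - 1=7*t^2 - 14*t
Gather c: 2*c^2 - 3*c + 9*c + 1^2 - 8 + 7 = 2*c^2 + 6*c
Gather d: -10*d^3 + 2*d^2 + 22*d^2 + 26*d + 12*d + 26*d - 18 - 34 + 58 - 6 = -10*d^3 + 24*d^2 + 64*d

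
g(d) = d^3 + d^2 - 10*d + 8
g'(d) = 3*d^2 + 2*d - 10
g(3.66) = 33.82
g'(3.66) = 37.51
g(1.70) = -1.20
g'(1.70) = 2.07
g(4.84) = 96.41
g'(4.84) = 69.96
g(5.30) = 131.97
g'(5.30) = 84.87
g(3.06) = 15.42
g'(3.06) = 24.21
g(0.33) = 4.84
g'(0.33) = -9.01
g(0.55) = 2.97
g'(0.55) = -7.99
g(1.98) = -0.12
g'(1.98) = 5.72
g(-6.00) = -112.00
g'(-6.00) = 86.00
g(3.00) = 14.00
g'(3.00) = 23.00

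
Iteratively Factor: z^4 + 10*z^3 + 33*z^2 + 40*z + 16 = (z + 1)*(z^3 + 9*z^2 + 24*z + 16) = (z + 1)^2*(z^2 + 8*z + 16) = (z + 1)^2*(z + 4)*(z + 4)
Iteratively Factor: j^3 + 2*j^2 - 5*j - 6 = (j - 2)*(j^2 + 4*j + 3) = (j - 2)*(j + 1)*(j + 3)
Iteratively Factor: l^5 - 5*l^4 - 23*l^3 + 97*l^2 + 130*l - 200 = (l + 2)*(l^4 - 7*l^3 - 9*l^2 + 115*l - 100) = (l - 5)*(l + 2)*(l^3 - 2*l^2 - 19*l + 20) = (l - 5)^2*(l + 2)*(l^2 + 3*l - 4) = (l - 5)^2*(l + 2)*(l + 4)*(l - 1)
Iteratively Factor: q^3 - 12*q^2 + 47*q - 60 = (q - 3)*(q^2 - 9*q + 20) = (q - 5)*(q - 3)*(q - 4)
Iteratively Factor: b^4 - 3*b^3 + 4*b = (b - 2)*(b^3 - b^2 - 2*b) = (b - 2)^2*(b^2 + b) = b*(b - 2)^2*(b + 1)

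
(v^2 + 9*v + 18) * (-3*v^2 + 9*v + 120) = -3*v^4 - 18*v^3 + 147*v^2 + 1242*v + 2160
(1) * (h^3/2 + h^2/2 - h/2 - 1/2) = h^3/2 + h^2/2 - h/2 - 1/2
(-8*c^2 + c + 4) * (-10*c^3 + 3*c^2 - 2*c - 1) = 80*c^5 - 34*c^4 - 21*c^3 + 18*c^2 - 9*c - 4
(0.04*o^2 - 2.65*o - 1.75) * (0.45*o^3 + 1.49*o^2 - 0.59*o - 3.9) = 0.018*o^5 - 1.1329*o^4 - 4.7596*o^3 - 1.2*o^2 + 11.3675*o + 6.825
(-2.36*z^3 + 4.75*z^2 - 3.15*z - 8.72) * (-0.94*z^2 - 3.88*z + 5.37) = 2.2184*z^5 + 4.6918*z^4 - 28.1422*z^3 + 45.9263*z^2 + 16.9181*z - 46.8264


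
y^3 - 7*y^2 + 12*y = y*(y - 4)*(y - 3)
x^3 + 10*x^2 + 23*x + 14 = (x + 1)*(x + 2)*(x + 7)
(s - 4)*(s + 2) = s^2 - 2*s - 8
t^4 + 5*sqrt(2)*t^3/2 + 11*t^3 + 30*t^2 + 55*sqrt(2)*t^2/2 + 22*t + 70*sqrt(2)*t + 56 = (t + 4)*(t + 7)*(t + sqrt(2)/2)*(t + 2*sqrt(2))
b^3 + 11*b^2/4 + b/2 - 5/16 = (b - 1/4)*(b + 1/2)*(b + 5/2)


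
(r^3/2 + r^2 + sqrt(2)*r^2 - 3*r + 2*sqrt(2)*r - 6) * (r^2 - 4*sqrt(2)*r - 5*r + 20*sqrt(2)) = r^5/2 - 3*r^4/2 - sqrt(2)*r^4 - 16*r^3 + 3*sqrt(2)*r^3 + 22*sqrt(2)*r^2 + 33*r^2 - 36*sqrt(2)*r + 110*r - 120*sqrt(2)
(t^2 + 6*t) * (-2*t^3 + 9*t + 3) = -2*t^5 - 12*t^4 + 9*t^3 + 57*t^2 + 18*t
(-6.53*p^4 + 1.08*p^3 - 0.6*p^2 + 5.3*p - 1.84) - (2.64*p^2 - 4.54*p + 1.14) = -6.53*p^4 + 1.08*p^3 - 3.24*p^2 + 9.84*p - 2.98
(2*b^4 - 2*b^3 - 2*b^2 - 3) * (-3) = -6*b^4 + 6*b^3 + 6*b^2 + 9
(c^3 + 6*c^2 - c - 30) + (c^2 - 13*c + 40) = c^3 + 7*c^2 - 14*c + 10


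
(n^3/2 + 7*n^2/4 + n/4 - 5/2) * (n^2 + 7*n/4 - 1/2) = n^5/2 + 21*n^4/8 + 49*n^3/16 - 47*n^2/16 - 9*n/2 + 5/4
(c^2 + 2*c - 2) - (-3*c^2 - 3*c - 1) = 4*c^2 + 5*c - 1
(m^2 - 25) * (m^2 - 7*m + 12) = m^4 - 7*m^3 - 13*m^2 + 175*m - 300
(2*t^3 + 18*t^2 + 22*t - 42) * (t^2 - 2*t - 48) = 2*t^5 + 14*t^4 - 110*t^3 - 950*t^2 - 972*t + 2016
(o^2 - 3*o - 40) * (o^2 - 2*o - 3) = o^4 - 5*o^3 - 37*o^2 + 89*o + 120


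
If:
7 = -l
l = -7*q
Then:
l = -7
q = 1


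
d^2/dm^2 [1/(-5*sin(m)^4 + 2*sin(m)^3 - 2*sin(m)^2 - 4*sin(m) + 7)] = 2*(200*sin(m)^8 - 115*sin(m)^7 - 172*sin(m)^6 + 118*sin(m)^5 + 166*sin(m)^4 - 59*sin(m)^3 - 162*sin(m)^2 + 32*sin(m) - 30)/(5*sin(m)^4 - 2*sin(m)^3 + 2*sin(m)^2 + 4*sin(m) - 7)^3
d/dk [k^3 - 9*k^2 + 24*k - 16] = 3*k^2 - 18*k + 24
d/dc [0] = 0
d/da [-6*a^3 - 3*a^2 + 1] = 6*a*(-3*a - 1)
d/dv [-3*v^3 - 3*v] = -9*v^2 - 3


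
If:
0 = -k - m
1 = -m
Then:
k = 1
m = -1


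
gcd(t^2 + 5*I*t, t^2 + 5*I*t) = t^2 + 5*I*t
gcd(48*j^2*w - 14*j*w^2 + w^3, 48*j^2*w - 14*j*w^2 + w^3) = 48*j^2*w - 14*j*w^2 + w^3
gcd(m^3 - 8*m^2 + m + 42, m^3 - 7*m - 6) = m^2 - m - 6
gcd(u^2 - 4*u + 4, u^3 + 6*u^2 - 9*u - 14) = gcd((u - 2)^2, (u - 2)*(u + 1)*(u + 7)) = u - 2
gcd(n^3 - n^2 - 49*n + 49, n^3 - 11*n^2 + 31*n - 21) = n^2 - 8*n + 7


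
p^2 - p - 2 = (p - 2)*(p + 1)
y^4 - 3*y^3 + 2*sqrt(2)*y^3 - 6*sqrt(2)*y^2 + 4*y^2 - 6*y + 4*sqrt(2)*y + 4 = (y - 2)*(y - 1)*(y + sqrt(2))^2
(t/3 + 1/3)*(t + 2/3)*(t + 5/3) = t^3/3 + 10*t^2/9 + 31*t/27 + 10/27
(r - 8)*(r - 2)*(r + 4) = r^3 - 6*r^2 - 24*r + 64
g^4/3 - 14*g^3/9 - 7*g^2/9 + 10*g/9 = g*(g/3 + 1/3)*(g - 5)*(g - 2/3)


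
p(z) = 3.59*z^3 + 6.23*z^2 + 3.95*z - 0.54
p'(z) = 10.77*z^2 + 12.46*z + 3.95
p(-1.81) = -8.57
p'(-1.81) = 16.68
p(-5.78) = -508.47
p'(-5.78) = 291.74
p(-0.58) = -1.44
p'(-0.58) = 0.35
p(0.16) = 0.27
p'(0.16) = 6.22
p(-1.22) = -2.61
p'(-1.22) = 4.78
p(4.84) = 571.55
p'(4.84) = 316.55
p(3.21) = 195.08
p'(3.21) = 154.92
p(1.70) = 41.82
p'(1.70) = 56.26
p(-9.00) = -2148.57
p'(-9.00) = 764.18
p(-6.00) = -575.40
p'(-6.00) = 316.91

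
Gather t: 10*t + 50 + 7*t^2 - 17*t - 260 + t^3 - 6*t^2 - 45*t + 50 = t^3 + t^2 - 52*t - 160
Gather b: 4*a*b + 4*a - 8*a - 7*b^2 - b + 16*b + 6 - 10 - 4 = -4*a - 7*b^2 + b*(4*a + 15) - 8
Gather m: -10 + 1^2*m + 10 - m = 0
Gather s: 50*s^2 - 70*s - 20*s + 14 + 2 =50*s^2 - 90*s + 16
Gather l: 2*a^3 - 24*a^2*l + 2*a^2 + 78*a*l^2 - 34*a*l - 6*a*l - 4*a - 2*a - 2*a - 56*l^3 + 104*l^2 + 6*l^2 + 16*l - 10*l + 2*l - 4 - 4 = 2*a^3 + 2*a^2 - 8*a - 56*l^3 + l^2*(78*a + 110) + l*(-24*a^2 - 40*a + 8) - 8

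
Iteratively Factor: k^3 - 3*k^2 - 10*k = (k - 5)*(k^2 + 2*k) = (k - 5)*(k + 2)*(k)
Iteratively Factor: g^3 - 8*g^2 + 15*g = (g - 5)*(g^2 - 3*g) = (g - 5)*(g - 3)*(g)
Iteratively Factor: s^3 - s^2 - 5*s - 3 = (s + 1)*(s^2 - 2*s - 3) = (s - 3)*(s + 1)*(s + 1)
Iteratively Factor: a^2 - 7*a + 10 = (a - 5)*(a - 2)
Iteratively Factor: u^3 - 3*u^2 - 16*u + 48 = (u + 4)*(u^2 - 7*u + 12) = (u - 4)*(u + 4)*(u - 3)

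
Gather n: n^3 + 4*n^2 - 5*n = n^3 + 4*n^2 - 5*n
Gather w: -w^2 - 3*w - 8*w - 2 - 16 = -w^2 - 11*w - 18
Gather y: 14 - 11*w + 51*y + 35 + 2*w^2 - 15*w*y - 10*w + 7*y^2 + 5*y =2*w^2 - 21*w + 7*y^2 + y*(56 - 15*w) + 49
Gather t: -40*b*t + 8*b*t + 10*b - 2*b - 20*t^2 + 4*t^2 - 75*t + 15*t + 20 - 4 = 8*b - 16*t^2 + t*(-32*b - 60) + 16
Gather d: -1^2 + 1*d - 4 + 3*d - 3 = 4*d - 8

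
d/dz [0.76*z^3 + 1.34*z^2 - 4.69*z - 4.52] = 2.28*z^2 + 2.68*z - 4.69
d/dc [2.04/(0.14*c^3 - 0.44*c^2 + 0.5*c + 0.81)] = (-0.8568*c^2 + 1.7952*c - 1.02)/(0.14*c^3 - 0.44*c^2 + 0.5*c + 0.81)^2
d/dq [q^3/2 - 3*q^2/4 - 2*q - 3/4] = 3*q^2/2 - 3*q/2 - 2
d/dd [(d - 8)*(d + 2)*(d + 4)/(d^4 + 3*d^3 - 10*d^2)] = (-d^5 + 4*d^4 + 116*d^3 + 496*d^2 + 176*d - 1280)/(d^3*(d^4 + 6*d^3 - 11*d^2 - 60*d + 100))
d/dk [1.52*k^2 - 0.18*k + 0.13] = 3.04*k - 0.18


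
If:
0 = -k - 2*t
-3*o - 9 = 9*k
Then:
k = -2*t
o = 6*t - 3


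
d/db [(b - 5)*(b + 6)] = 2*b + 1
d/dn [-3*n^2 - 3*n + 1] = -6*n - 3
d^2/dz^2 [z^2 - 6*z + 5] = 2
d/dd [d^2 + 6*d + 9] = 2*d + 6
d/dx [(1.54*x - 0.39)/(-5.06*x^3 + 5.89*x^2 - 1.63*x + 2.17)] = (15.5848*x^3 - 14.9908*x^2 + 4.5942*x + 2.7061)/(25.6036*x^6 - 59.6068*x^5 + 51.1877*x^4 - 41.1618*x^3 + 28.2195*x^2 - 7.0742*x + 4.7089)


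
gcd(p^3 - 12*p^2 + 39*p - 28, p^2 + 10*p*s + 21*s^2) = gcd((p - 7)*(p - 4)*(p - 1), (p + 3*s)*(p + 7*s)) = 1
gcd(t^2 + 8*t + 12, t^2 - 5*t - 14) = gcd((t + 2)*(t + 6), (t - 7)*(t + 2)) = t + 2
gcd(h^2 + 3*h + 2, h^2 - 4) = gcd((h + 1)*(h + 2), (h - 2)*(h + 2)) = h + 2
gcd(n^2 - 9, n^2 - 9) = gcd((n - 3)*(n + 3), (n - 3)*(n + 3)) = n^2 - 9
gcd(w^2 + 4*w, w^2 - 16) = w + 4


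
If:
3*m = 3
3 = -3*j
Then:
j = -1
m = 1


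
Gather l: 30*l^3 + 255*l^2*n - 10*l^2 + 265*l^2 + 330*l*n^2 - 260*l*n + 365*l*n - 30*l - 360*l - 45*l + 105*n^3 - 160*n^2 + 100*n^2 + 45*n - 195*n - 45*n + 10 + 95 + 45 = 30*l^3 + l^2*(255*n + 255) + l*(330*n^2 + 105*n - 435) + 105*n^3 - 60*n^2 - 195*n + 150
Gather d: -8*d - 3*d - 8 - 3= -11*d - 11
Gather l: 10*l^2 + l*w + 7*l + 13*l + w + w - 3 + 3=10*l^2 + l*(w + 20) + 2*w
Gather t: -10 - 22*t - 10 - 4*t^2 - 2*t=-4*t^2 - 24*t - 20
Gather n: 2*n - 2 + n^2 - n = n^2 + n - 2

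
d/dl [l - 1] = 1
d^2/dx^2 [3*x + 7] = 0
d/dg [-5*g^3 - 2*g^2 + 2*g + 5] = -15*g^2 - 4*g + 2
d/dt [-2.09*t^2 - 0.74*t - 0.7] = -4.18*t - 0.74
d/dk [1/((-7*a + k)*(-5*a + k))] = 2*(6*a - k)/((5*a - k)^2*(7*a - k)^2)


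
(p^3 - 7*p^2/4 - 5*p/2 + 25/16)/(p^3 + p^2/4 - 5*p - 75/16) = (2*p - 1)/(2*p + 3)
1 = 1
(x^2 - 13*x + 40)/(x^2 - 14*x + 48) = (x - 5)/(x - 6)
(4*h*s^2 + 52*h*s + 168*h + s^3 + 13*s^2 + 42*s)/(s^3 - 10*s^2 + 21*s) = (4*h*s^2 + 52*h*s + 168*h + s^3 + 13*s^2 + 42*s)/(s*(s^2 - 10*s + 21))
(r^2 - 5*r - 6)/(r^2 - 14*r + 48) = (r + 1)/(r - 8)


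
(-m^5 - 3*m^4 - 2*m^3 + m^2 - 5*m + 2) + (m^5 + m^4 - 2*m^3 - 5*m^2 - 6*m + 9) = -2*m^4 - 4*m^3 - 4*m^2 - 11*m + 11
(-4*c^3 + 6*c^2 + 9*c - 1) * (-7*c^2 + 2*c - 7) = 28*c^5 - 50*c^4 - 23*c^3 - 17*c^2 - 65*c + 7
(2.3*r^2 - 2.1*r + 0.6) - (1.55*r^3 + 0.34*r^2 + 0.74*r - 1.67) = -1.55*r^3 + 1.96*r^2 - 2.84*r + 2.27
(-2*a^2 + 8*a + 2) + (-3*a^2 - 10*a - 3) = -5*a^2 - 2*a - 1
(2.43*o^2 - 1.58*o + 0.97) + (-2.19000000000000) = 2.43*o^2 - 1.58*o - 1.22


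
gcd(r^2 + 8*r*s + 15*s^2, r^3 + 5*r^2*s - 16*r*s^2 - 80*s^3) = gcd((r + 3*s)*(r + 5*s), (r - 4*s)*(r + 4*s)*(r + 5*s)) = r + 5*s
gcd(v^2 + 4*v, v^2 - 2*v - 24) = v + 4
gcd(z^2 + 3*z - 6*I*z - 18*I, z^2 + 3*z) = z + 3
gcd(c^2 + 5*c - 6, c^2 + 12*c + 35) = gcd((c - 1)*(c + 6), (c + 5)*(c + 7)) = 1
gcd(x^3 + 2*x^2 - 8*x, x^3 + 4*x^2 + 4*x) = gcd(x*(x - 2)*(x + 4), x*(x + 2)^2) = x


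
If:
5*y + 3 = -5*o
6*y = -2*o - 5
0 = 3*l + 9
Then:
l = -3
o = 7/20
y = -19/20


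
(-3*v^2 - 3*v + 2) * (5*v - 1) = -15*v^3 - 12*v^2 + 13*v - 2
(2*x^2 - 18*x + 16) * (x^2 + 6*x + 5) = 2*x^4 - 6*x^3 - 82*x^2 + 6*x + 80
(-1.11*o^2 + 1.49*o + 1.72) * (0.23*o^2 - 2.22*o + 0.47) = -0.2553*o^4 + 2.8069*o^3 - 3.4339*o^2 - 3.1181*o + 0.8084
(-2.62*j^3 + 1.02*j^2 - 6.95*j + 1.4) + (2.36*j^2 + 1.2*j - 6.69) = -2.62*j^3 + 3.38*j^2 - 5.75*j - 5.29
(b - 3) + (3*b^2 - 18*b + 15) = 3*b^2 - 17*b + 12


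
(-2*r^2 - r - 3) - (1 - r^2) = -r^2 - r - 4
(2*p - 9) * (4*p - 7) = 8*p^2 - 50*p + 63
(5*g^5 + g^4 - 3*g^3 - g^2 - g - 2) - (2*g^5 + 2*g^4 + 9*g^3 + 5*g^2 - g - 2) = 3*g^5 - g^4 - 12*g^3 - 6*g^2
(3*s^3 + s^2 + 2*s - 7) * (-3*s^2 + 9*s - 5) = -9*s^5 + 24*s^4 - 12*s^3 + 34*s^2 - 73*s + 35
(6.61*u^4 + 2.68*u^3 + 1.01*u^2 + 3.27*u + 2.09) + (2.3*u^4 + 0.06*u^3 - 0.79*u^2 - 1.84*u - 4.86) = 8.91*u^4 + 2.74*u^3 + 0.22*u^2 + 1.43*u - 2.77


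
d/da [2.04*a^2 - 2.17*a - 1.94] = 4.08*a - 2.17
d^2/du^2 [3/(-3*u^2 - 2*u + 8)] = 6*(9*u^2 + 6*u - 4*(3*u + 1)^2 - 24)/(3*u^2 + 2*u - 8)^3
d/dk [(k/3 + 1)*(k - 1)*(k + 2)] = k^2 + 8*k/3 + 1/3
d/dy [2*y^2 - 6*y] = 4*y - 6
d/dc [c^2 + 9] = 2*c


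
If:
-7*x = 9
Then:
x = -9/7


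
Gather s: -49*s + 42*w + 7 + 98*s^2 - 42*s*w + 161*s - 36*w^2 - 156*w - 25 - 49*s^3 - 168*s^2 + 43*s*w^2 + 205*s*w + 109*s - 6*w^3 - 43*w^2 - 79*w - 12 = -49*s^3 - 70*s^2 + s*(43*w^2 + 163*w + 221) - 6*w^3 - 79*w^2 - 193*w - 30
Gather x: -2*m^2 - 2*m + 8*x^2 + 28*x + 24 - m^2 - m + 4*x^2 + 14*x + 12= -3*m^2 - 3*m + 12*x^2 + 42*x + 36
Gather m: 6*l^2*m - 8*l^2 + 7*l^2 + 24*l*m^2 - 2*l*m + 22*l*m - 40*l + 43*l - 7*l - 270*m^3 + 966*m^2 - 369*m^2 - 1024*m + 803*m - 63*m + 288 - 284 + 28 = -l^2 - 4*l - 270*m^3 + m^2*(24*l + 597) + m*(6*l^2 + 20*l - 284) + 32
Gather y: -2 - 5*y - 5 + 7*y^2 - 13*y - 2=7*y^2 - 18*y - 9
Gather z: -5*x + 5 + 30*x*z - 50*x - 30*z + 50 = -55*x + z*(30*x - 30) + 55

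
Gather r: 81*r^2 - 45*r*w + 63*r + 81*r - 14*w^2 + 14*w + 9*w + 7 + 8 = 81*r^2 + r*(144 - 45*w) - 14*w^2 + 23*w + 15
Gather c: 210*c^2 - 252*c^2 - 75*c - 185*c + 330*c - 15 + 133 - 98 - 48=-42*c^2 + 70*c - 28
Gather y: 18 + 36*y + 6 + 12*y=48*y + 24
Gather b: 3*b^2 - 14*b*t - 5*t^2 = 3*b^2 - 14*b*t - 5*t^2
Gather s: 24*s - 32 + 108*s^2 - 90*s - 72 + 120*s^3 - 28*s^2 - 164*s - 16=120*s^3 + 80*s^2 - 230*s - 120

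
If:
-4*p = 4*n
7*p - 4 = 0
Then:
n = -4/7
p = 4/7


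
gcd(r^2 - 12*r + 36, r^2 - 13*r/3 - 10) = r - 6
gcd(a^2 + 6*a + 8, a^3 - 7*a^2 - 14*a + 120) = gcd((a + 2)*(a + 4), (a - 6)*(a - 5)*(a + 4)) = a + 4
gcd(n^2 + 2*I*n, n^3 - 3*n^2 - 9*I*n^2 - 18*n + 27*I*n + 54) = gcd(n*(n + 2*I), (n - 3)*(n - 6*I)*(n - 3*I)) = 1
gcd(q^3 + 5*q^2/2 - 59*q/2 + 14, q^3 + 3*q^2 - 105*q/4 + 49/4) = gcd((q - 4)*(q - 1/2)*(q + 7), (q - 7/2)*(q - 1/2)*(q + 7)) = q^2 + 13*q/2 - 7/2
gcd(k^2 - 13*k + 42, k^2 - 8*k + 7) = k - 7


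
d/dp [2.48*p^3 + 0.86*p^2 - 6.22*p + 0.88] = 7.44*p^2 + 1.72*p - 6.22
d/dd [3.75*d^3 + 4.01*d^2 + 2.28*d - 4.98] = 11.25*d^2 + 8.02*d + 2.28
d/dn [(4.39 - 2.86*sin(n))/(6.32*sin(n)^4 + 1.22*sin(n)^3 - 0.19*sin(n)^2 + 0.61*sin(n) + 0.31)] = (54.2256*sin(n)^4 - 104.0008*sin(n)^3 - 16.6108*sin(n)^2 + 1.6682*sin(n) - 3.5645)*cos(n)/(39.9424*sin(n)^8 + 15.4208*sin(n)^7 - 0.9132*sin(n)^6 + 7.2468*sin(n)^5 + 5.4429*sin(n)^4 + 0.5246*sin(n)^3 + 0.2543*sin(n)^2 + 0.3782*sin(n) + 0.0961)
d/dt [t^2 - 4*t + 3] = 2*t - 4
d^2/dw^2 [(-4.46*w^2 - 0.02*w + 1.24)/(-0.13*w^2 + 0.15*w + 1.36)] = (-1.11022302462516e-16*w^4 + 0.174616*w^3 + 4.605432*w^2 + 0.166296000000001*w + 15.996008)/(0.002197*w^6 - 0.007605*w^5 - 0.060177*w^4 + 0.155745*w^3 + 0.629544*w^2 - 0.83232*w - 2.515456)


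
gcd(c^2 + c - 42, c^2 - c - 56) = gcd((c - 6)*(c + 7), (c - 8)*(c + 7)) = c + 7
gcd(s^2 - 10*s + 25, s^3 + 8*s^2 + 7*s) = 1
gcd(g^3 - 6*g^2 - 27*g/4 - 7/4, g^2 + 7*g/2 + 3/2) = g + 1/2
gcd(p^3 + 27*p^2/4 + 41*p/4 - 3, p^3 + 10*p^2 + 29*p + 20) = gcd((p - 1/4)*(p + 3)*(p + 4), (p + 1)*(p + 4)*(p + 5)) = p + 4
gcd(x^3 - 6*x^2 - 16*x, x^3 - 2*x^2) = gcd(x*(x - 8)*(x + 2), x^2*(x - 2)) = x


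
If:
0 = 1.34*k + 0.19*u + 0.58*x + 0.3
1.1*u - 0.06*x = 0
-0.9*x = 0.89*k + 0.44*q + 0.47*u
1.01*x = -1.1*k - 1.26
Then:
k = 0.63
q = 2.79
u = -0.11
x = -1.93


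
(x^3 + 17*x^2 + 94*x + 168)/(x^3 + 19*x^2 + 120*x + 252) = (x + 4)/(x + 6)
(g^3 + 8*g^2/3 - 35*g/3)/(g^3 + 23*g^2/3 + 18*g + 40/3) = g*(3*g^2 + 8*g - 35)/(3*g^3 + 23*g^2 + 54*g + 40)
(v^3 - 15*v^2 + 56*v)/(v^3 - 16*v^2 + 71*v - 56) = v/(v - 1)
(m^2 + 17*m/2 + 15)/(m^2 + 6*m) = (m + 5/2)/m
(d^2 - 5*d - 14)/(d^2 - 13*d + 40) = (d^2 - 5*d - 14)/(d^2 - 13*d + 40)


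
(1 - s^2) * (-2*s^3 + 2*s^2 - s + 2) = 2*s^5 - 2*s^4 - s^3 - s + 2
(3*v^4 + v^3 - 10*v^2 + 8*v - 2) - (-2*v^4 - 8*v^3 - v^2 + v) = 5*v^4 + 9*v^3 - 9*v^2 + 7*v - 2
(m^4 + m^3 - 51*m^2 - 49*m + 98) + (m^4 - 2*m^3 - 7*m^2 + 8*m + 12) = 2*m^4 - m^3 - 58*m^2 - 41*m + 110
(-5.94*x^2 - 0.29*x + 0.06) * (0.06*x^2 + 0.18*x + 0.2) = -0.3564*x^4 - 1.0866*x^3 - 1.2366*x^2 - 0.0472*x + 0.012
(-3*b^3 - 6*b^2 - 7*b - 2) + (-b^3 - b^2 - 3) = -4*b^3 - 7*b^2 - 7*b - 5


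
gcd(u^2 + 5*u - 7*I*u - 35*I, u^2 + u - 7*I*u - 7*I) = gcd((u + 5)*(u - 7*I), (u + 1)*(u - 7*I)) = u - 7*I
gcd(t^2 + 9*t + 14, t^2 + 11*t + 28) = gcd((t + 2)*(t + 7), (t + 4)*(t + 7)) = t + 7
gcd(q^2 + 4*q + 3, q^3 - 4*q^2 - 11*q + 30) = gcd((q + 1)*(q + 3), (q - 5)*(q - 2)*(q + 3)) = q + 3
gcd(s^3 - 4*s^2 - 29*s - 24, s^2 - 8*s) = s - 8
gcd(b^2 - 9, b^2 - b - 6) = b - 3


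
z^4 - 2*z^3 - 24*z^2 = z^2*(z - 6)*(z + 4)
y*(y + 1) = y^2 + y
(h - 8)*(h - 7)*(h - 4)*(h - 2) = h^4 - 21*h^3 + 154*h^2 - 456*h + 448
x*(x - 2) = x^2 - 2*x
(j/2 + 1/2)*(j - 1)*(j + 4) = j^3/2 + 2*j^2 - j/2 - 2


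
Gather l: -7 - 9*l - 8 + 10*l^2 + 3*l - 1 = 10*l^2 - 6*l - 16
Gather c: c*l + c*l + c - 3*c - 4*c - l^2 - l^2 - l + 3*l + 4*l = c*(2*l - 6) - 2*l^2 + 6*l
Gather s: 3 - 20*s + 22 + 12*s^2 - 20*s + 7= 12*s^2 - 40*s + 32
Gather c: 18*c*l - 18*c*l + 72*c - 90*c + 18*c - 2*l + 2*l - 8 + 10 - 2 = 0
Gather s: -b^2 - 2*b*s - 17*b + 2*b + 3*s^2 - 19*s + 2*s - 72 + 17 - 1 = -b^2 - 15*b + 3*s^2 + s*(-2*b - 17) - 56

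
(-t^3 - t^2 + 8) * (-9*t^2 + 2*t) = 9*t^5 + 7*t^4 - 2*t^3 - 72*t^2 + 16*t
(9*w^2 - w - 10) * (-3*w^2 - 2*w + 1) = -27*w^4 - 15*w^3 + 41*w^2 + 19*w - 10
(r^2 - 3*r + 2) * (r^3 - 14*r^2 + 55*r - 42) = r^5 - 17*r^4 + 99*r^3 - 235*r^2 + 236*r - 84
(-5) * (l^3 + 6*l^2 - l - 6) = -5*l^3 - 30*l^2 + 5*l + 30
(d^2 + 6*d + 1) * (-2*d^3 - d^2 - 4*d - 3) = -2*d^5 - 13*d^4 - 12*d^3 - 28*d^2 - 22*d - 3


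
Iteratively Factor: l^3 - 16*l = (l + 4)*(l^2 - 4*l) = (l - 4)*(l + 4)*(l)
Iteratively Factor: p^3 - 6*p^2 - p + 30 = (p - 3)*(p^2 - 3*p - 10) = (p - 5)*(p - 3)*(p + 2)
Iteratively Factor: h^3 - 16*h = (h)*(h^2 - 16) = h*(h - 4)*(h + 4)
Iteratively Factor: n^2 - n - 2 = (n + 1)*(n - 2)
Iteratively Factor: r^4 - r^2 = (r)*(r^3 - r) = r*(r - 1)*(r^2 + r) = r^2*(r - 1)*(r + 1)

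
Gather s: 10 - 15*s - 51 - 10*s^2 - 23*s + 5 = -10*s^2 - 38*s - 36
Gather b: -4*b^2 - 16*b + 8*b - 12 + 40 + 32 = -4*b^2 - 8*b + 60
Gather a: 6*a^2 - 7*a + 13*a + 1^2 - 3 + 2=6*a^2 + 6*a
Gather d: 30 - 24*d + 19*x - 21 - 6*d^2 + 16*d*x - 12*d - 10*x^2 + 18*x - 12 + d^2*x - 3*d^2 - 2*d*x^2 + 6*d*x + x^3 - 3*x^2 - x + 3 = d^2*(x - 9) + d*(-2*x^2 + 22*x - 36) + x^3 - 13*x^2 + 36*x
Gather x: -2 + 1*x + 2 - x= 0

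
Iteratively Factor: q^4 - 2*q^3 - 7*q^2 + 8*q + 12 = (q - 2)*(q^3 - 7*q - 6) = (q - 2)*(q + 1)*(q^2 - q - 6) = (q - 3)*(q - 2)*(q + 1)*(q + 2)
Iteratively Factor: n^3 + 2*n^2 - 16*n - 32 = (n - 4)*(n^2 + 6*n + 8) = (n - 4)*(n + 4)*(n + 2)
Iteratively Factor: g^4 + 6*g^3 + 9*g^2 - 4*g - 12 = (g + 3)*(g^3 + 3*g^2 - 4) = (g + 2)*(g + 3)*(g^2 + g - 2) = (g + 2)^2*(g + 3)*(g - 1)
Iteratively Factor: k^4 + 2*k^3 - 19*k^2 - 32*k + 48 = (k - 4)*(k^3 + 6*k^2 + 5*k - 12) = (k - 4)*(k - 1)*(k^2 + 7*k + 12) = (k - 4)*(k - 1)*(k + 3)*(k + 4)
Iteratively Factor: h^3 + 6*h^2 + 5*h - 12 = (h + 3)*(h^2 + 3*h - 4) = (h - 1)*(h + 3)*(h + 4)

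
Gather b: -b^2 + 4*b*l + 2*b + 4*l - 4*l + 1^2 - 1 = -b^2 + b*(4*l + 2)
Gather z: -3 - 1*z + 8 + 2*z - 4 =z + 1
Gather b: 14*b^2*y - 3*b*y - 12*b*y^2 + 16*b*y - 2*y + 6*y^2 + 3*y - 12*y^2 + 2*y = 14*b^2*y + b*(-12*y^2 + 13*y) - 6*y^2 + 3*y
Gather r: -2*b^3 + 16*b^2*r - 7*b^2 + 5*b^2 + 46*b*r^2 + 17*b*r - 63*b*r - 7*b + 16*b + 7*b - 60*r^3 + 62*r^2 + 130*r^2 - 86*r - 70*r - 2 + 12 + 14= -2*b^3 - 2*b^2 + 16*b - 60*r^3 + r^2*(46*b + 192) + r*(16*b^2 - 46*b - 156) + 24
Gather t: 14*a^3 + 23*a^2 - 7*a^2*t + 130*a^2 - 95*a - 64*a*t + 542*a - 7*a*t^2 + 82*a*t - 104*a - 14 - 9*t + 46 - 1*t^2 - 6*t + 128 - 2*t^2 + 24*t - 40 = 14*a^3 + 153*a^2 + 343*a + t^2*(-7*a - 3) + t*(-7*a^2 + 18*a + 9) + 120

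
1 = 1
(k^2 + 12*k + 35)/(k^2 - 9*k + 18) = (k^2 + 12*k + 35)/(k^2 - 9*k + 18)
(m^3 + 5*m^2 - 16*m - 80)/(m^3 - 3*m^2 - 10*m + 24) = (m^2 + 9*m + 20)/(m^2 + m - 6)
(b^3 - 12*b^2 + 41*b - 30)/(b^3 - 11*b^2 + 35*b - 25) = (b - 6)/(b - 5)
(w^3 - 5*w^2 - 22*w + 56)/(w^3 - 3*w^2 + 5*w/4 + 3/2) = 4*(w^2 - 3*w - 28)/(4*w^2 - 4*w - 3)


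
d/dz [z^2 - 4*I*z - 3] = 2*z - 4*I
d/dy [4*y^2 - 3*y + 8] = 8*y - 3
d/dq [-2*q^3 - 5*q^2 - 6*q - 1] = -6*q^2 - 10*q - 6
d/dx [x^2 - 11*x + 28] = 2*x - 11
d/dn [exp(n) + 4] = exp(n)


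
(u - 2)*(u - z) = u^2 - u*z - 2*u + 2*z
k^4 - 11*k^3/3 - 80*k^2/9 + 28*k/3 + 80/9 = (k - 5)*(k - 4/3)*(k + 2/3)*(k + 2)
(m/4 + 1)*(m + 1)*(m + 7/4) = m^3/4 + 27*m^2/16 + 51*m/16 + 7/4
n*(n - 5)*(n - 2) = n^3 - 7*n^2 + 10*n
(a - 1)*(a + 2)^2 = a^3 + 3*a^2 - 4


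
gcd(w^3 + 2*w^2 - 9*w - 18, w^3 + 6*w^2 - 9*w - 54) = w^2 - 9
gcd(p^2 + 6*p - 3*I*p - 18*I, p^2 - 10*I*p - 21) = p - 3*I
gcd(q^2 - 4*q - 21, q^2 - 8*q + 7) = q - 7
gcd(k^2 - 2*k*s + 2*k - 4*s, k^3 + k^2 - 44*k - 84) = k + 2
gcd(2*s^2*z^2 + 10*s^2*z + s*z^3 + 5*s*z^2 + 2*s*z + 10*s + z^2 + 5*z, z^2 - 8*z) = 1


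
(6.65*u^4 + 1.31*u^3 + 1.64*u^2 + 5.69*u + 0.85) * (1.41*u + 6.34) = 9.3765*u^5 + 44.0081*u^4 + 10.6178*u^3 + 18.4205*u^2 + 37.2731*u + 5.389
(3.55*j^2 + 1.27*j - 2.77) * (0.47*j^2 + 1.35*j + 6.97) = 1.6685*j^4 + 5.3894*j^3 + 25.1561*j^2 + 5.1124*j - 19.3069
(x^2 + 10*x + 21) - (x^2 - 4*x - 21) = 14*x + 42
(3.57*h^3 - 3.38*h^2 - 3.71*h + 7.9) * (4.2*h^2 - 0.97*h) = 14.994*h^5 - 17.6589*h^4 - 12.3034*h^3 + 36.7787*h^2 - 7.663*h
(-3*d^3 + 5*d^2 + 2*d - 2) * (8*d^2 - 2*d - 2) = -24*d^5 + 46*d^4 + 12*d^3 - 30*d^2 + 4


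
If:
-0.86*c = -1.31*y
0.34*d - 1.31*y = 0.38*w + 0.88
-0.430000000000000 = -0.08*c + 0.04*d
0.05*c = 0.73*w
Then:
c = -22.01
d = -54.77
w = -1.51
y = -14.45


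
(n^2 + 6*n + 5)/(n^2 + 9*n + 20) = (n + 1)/(n + 4)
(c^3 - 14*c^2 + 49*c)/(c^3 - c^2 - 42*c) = (c - 7)/(c + 6)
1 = 1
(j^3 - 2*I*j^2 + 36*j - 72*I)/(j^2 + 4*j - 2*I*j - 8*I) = (j^2 + 36)/(j + 4)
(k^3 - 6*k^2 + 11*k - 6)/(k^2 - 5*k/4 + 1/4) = 4*(k^2 - 5*k + 6)/(4*k - 1)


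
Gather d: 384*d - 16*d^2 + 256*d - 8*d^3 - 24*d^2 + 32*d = -8*d^3 - 40*d^2 + 672*d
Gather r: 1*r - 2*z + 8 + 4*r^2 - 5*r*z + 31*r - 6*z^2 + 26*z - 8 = 4*r^2 + r*(32 - 5*z) - 6*z^2 + 24*z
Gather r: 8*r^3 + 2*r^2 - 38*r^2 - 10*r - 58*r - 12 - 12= 8*r^3 - 36*r^2 - 68*r - 24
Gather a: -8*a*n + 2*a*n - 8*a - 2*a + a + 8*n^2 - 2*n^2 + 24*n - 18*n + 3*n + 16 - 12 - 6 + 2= a*(-6*n - 9) + 6*n^2 + 9*n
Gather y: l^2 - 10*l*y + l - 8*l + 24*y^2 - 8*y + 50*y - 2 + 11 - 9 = l^2 - 7*l + 24*y^2 + y*(42 - 10*l)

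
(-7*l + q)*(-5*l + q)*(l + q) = 35*l^3 + 23*l^2*q - 11*l*q^2 + q^3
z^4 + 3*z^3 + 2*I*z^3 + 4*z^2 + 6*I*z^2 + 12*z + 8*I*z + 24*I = (z + 3)*(z - 2*I)*(z + 2*I)^2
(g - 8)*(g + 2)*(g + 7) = g^3 + g^2 - 58*g - 112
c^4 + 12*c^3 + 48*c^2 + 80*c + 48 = (c + 2)^3*(c + 6)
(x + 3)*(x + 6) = x^2 + 9*x + 18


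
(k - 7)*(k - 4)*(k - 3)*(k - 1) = k^4 - 15*k^3 + 75*k^2 - 145*k + 84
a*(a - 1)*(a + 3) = a^3 + 2*a^2 - 3*a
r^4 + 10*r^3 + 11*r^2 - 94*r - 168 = (r - 3)*(r + 2)*(r + 4)*(r + 7)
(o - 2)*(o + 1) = o^2 - o - 2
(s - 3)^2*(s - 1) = s^3 - 7*s^2 + 15*s - 9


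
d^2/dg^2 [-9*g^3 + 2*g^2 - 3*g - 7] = 4 - 54*g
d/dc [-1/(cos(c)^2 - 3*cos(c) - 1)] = (3 - 2*cos(c))*sin(c)/(sin(c)^2 + 3*cos(c))^2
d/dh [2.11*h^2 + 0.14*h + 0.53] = 4.22*h + 0.14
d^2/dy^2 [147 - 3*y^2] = -6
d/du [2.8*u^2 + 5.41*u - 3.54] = 5.6*u + 5.41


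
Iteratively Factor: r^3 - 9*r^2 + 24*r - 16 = (r - 1)*(r^2 - 8*r + 16) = (r - 4)*(r - 1)*(r - 4)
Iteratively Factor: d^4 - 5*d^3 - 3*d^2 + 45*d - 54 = (d + 3)*(d^3 - 8*d^2 + 21*d - 18) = (d - 2)*(d + 3)*(d^2 - 6*d + 9) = (d - 3)*(d - 2)*(d + 3)*(d - 3)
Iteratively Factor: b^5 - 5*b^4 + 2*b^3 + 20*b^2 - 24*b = (b - 3)*(b^4 - 2*b^3 - 4*b^2 + 8*b) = (b - 3)*(b - 2)*(b^3 - 4*b) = b*(b - 3)*(b - 2)*(b^2 - 4) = b*(b - 3)*(b - 2)^2*(b + 2)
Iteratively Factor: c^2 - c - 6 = (c + 2)*(c - 3)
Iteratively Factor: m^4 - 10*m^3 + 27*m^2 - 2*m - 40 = (m - 5)*(m^3 - 5*m^2 + 2*m + 8) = (m - 5)*(m - 2)*(m^2 - 3*m - 4) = (m - 5)*(m - 4)*(m - 2)*(m + 1)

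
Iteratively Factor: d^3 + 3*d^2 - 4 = (d + 2)*(d^2 + d - 2) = (d + 2)^2*(d - 1)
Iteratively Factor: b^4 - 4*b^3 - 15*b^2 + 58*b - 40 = (b - 1)*(b^3 - 3*b^2 - 18*b + 40) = (b - 1)*(b + 4)*(b^2 - 7*b + 10) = (b - 5)*(b - 1)*(b + 4)*(b - 2)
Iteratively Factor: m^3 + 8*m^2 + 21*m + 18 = (m + 2)*(m^2 + 6*m + 9) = (m + 2)*(m + 3)*(m + 3)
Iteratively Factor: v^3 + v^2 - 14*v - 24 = (v - 4)*(v^2 + 5*v + 6) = (v - 4)*(v + 2)*(v + 3)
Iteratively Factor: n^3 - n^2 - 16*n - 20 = (n + 2)*(n^2 - 3*n - 10) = (n - 5)*(n + 2)*(n + 2)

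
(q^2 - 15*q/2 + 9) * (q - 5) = q^3 - 25*q^2/2 + 93*q/2 - 45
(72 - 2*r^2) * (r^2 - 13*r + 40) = -2*r^4 + 26*r^3 - 8*r^2 - 936*r + 2880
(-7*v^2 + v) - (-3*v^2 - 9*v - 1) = -4*v^2 + 10*v + 1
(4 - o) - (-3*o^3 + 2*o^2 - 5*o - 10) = 3*o^3 - 2*o^2 + 4*o + 14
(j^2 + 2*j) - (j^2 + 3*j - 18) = 18 - j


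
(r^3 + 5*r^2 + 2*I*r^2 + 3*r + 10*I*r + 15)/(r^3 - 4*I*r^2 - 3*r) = (r^2 + r*(5 + 3*I) + 15*I)/(r*(r - 3*I))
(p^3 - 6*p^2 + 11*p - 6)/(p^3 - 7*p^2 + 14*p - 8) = (p - 3)/(p - 4)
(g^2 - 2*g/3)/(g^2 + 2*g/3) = (3*g - 2)/(3*g + 2)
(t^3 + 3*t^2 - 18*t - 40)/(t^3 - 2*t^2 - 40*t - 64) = (t^2 + t - 20)/(t^2 - 4*t - 32)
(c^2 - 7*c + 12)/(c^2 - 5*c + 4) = (c - 3)/(c - 1)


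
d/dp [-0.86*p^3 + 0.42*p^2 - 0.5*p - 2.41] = -2.58*p^2 + 0.84*p - 0.5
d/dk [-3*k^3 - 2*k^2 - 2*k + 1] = -9*k^2 - 4*k - 2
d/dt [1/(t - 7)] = -1/(t - 7)^2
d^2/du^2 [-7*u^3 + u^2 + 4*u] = 2 - 42*u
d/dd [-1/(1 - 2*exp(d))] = -2*exp(d)/(2*exp(d) - 1)^2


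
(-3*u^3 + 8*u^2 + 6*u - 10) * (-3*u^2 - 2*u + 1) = 9*u^5 - 18*u^4 - 37*u^3 + 26*u^2 + 26*u - 10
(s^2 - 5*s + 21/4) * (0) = 0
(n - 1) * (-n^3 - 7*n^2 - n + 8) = -n^4 - 6*n^3 + 6*n^2 + 9*n - 8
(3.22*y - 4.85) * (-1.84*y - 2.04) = -5.9248*y^2 + 2.3552*y + 9.894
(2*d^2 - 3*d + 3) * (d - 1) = 2*d^3 - 5*d^2 + 6*d - 3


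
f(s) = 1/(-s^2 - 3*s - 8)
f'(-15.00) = 0.00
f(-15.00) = -0.00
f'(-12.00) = 0.00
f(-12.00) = -0.00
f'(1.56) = 0.03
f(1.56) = -0.07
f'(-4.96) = -0.02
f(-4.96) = -0.06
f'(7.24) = 0.00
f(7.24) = -0.01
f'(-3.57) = -0.04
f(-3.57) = -0.10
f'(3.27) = 0.01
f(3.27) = -0.04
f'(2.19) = 0.02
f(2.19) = -0.05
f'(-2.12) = -0.03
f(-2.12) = -0.16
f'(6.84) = 0.00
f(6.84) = -0.01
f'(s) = (2*s + 3)/(-s^2 - 3*s - 8)^2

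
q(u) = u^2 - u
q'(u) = 2*u - 1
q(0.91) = -0.08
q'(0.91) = 0.82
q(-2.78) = 10.51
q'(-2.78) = -6.56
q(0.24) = -0.18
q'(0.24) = -0.52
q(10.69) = 103.59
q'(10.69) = 20.38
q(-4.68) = 26.58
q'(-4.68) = -10.36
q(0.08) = -0.07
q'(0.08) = -0.84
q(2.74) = 4.77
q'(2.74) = 4.48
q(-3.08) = 12.57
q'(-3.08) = -7.16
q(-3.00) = 12.00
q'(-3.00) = -7.00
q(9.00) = 72.00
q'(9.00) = 17.00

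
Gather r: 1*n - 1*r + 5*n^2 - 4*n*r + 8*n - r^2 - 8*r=5*n^2 + 9*n - r^2 + r*(-4*n - 9)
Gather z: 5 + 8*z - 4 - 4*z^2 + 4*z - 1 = -4*z^2 + 12*z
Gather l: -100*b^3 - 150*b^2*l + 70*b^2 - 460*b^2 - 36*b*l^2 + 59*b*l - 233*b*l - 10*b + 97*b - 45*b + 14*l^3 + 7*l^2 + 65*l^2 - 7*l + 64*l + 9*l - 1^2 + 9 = -100*b^3 - 390*b^2 + 42*b + 14*l^3 + l^2*(72 - 36*b) + l*(-150*b^2 - 174*b + 66) + 8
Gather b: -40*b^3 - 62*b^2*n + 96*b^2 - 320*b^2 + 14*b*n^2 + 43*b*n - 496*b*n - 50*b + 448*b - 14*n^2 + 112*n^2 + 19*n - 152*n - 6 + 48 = -40*b^3 + b^2*(-62*n - 224) + b*(14*n^2 - 453*n + 398) + 98*n^2 - 133*n + 42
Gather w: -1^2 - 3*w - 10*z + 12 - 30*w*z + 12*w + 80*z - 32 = w*(9 - 30*z) + 70*z - 21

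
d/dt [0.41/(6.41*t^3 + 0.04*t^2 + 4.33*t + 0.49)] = (-7.8843*t^2 - 0.0328*t - 1.7753)/(6.41*t^3 + 0.04*t^2 + 4.33*t + 0.49)^2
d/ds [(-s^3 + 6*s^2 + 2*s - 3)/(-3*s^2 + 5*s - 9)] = (3*s^4 - 10*s^3 + 63*s^2 - 126*s - 3)/(9*s^4 - 30*s^3 + 79*s^2 - 90*s + 81)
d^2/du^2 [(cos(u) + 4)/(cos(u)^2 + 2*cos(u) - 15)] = (-9*(1 - cos(2*u))^2*cos(u)/4 - 7*(1 - cos(2*u))^2/2 - 581*cos(u)/2 - 145*cos(2*u) - 30*cos(3*u) + cos(5*u)/2 + 81)/((cos(u) - 3)^3*(cos(u) + 5)^3)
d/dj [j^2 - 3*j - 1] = 2*j - 3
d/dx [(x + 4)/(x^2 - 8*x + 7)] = (x^2 - 8*x - 2*(x - 4)*(x + 4) + 7)/(x^2 - 8*x + 7)^2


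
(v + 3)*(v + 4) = v^2 + 7*v + 12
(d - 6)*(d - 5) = d^2 - 11*d + 30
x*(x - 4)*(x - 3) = x^3 - 7*x^2 + 12*x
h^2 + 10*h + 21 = (h + 3)*(h + 7)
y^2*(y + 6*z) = y^3 + 6*y^2*z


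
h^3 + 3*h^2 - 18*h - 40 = (h - 4)*(h + 2)*(h + 5)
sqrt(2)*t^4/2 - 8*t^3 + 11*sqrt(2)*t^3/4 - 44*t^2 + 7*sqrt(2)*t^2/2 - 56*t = t*(t + 7/2)*(t - 8*sqrt(2))*(sqrt(2)*t/2 + sqrt(2))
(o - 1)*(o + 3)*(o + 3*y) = o^3 + 3*o^2*y + 2*o^2 + 6*o*y - 3*o - 9*y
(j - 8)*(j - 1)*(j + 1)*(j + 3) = j^4 - 5*j^3 - 25*j^2 + 5*j + 24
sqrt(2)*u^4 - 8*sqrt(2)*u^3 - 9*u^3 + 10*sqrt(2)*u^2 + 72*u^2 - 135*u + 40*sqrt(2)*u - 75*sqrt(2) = (u - 5)*(u - 3)*(u - 5*sqrt(2))*(sqrt(2)*u + 1)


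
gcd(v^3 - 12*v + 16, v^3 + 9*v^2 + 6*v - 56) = v^2 + 2*v - 8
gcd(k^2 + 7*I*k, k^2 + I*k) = k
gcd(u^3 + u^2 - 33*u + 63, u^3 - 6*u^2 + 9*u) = u^2 - 6*u + 9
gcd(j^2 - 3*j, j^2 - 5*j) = j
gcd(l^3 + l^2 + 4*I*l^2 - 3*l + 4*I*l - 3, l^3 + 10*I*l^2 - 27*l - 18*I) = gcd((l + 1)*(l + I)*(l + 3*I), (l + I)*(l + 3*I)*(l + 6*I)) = l^2 + 4*I*l - 3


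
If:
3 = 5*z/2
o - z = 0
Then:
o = 6/5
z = 6/5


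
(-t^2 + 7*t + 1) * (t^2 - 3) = -t^4 + 7*t^3 + 4*t^2 - 21*t - 3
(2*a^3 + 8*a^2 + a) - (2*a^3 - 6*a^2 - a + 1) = 14*a^2 + 2*a - 1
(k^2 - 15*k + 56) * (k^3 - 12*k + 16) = k^5 - 15*k^4 + 44*k^3 + 196*k^2 - 912*k + 896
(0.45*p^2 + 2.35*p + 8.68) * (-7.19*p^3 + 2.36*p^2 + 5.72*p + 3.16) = -3.2355*p^5 - 15.8345*p^4 - 54.2892*p^3 + 35.3488*p^2 + 57.0756*p + 27.4288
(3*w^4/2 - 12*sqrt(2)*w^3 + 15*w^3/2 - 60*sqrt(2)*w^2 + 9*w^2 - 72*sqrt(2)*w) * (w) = 3*w^5/2 - 12*sqrt(2)*w^4 + 15*w^4/2 - 60*sqrt(2)*w^3 + 9*w^3 - 72*sqrt(2)*w^2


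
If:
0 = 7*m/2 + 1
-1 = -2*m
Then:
No Solution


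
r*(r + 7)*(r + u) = r^3 + r^2*u + 7*r^2 + 7*r*u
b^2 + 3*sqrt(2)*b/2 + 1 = (b + sqrt(2)/2)*(b + sqrt(2))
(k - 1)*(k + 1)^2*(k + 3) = k^4 + 4*k^3 + 2*k^2 - 4*k - 3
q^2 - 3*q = q*(q - 3)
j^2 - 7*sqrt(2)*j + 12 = (j - 6*sqrt(2))*(j - sqrt(2))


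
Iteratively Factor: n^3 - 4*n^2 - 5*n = (n + 1)*(n^2 - 5*n) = (n - 5)*(n + 1)*(n)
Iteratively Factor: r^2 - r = (r)*(r - 1)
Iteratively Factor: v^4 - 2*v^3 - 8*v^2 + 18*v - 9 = (v - 1)*(v^3 - v^2 - 9*v + 9) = (v - 3)*(v - 1)*(v^2 + 2*v - 3) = (v - 3)*(v - 1)*(v + 3)*(v - 1)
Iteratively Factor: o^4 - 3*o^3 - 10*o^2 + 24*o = (o - 4)*(o^3 + o^2 - 6*o) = (o - 4)*(o + 3)*(o^2 - 2*o) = (o - 4)*(o - 2)*(o + 3)*(o)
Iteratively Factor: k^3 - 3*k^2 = (k)*(k^2 - 3*k) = k^2*(k - 3)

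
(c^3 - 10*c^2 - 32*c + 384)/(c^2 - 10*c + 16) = (c^2 - 2*c - 48)/(c - 2)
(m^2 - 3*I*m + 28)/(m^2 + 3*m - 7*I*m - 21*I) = (m + 4*I)/(m + 3)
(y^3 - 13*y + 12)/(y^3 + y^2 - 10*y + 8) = (y - 3)/(y - 2)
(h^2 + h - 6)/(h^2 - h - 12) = (h - 2)/(h - 4)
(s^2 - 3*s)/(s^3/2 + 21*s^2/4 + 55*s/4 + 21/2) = 4*s*(s - 3)/(2*s^3 + 21*s^2 + 55*s + 42)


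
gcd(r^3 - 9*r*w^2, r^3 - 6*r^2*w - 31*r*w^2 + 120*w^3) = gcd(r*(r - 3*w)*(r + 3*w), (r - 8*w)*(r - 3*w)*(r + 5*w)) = r - 3*w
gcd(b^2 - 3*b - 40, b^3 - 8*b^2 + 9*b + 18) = 1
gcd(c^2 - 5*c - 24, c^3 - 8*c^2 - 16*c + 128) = c - 8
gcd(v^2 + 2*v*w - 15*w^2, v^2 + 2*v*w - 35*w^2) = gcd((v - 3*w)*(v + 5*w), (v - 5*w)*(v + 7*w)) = 1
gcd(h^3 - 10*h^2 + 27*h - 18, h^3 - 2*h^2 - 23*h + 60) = h - 3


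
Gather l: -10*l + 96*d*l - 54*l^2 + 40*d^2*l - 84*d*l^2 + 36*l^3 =36*l^3 + l^2*(-84*d - 54) + l*(40*d^2 + 96*d - 10)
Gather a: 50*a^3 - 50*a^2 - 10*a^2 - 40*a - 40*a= 50*a^3 - 60*a^2 - 80*a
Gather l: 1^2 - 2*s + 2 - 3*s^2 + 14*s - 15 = -3*s^2 + 12*s - 12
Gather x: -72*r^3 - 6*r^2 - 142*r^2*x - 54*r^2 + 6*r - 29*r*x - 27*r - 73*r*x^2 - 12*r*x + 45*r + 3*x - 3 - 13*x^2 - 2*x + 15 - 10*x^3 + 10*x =-72*r^3 - 60*r^2 + 24*r - 10*x^3 + x^2*(-73*r - 13) + x*(-142*r^2 - 41*r + 11) + 12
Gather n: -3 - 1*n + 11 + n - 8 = 0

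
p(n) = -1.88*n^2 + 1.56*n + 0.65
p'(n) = 1.56 - 3.76*n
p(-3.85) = -33.22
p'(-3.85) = 16.04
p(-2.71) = -17.38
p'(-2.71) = 11.75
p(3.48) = -16.69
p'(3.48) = -11.52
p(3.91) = -21.99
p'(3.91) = -13.14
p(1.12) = 0.04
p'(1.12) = -2.65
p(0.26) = 0.93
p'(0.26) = 0.58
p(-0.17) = 0.33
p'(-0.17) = 2.20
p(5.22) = -42.43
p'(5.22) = -18.07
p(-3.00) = -20.95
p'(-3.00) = 12.84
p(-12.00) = -288.79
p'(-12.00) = 46.68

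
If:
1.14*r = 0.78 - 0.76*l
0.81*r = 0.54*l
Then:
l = 0.51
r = 0.34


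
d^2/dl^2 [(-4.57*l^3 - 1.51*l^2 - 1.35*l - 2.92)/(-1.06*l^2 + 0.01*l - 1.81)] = (-14.469358*l^3 + 1.80665400000001*l^2 + 74.10429*l - 1.261348)/(1.191016*l^6 - 0.033708*l^5 + 6.101466*l^4 - 0.115117*l^3 + 10.418541*l^2 - 0.098283*l + 5.929741)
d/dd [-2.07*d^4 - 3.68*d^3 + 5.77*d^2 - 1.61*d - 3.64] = -8.28*d^3 - 11.04*d^2 + 11.54*d - 1.61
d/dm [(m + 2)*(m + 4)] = 2*m + 6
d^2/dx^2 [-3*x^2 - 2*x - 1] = -6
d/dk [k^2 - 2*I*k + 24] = 2*k - 2*I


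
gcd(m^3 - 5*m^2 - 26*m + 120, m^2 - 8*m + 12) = m - 6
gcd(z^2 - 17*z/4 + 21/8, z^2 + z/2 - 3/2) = 1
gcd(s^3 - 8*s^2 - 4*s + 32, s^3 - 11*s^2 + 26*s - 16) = s^2 - 10*s + 16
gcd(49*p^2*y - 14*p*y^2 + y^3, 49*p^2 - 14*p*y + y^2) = 49*p^2 - 14*p*y + y^2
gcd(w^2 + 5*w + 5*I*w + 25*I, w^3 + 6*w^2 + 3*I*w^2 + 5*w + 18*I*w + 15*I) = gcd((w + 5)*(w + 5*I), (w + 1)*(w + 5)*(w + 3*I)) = w + 5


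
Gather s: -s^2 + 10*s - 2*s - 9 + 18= -s^2 + 8*s + 9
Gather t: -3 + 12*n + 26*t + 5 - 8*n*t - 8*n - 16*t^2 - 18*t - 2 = 4*n - 16*t^2 + t*(8 - 8*n)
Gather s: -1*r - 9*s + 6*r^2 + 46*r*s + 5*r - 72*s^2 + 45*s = 6*r^2 + 4*r - 72*s^2 + s*(46*r + 36)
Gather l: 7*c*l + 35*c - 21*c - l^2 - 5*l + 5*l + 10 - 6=7*c*l + 14*c - l^2 + 4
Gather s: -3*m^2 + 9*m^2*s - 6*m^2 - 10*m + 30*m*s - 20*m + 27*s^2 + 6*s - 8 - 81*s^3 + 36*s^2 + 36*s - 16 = -9*m^2 - 30*m - 81*s^3 + 63*s^2 + s*(9*m^2 + 30*m + 42) - 24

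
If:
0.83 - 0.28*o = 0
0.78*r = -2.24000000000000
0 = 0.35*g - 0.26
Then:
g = 0.74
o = 2.96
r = -2.87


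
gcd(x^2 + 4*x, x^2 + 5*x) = x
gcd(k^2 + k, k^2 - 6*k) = k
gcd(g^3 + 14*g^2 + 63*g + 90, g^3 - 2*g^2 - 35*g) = g + 5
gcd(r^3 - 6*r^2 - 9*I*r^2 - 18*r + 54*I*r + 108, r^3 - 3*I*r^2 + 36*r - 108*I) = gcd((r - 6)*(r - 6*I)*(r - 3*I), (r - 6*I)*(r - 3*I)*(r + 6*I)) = r^2 - 9*I*r - 18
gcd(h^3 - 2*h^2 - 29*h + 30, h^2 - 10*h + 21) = 1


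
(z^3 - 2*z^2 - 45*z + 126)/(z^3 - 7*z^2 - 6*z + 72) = (z^2 + 4*z - 21)/(z^2 - z - 12)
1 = 1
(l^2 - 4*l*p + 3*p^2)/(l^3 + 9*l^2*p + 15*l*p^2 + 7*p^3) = (l^2 - 4*l*p + 3*p^2)/(l^3 + 9*l^2*p + 15*l*p^2 + 7*p^3)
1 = 1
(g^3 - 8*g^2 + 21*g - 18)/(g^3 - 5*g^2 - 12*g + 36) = (g^2 - 6*g + 9)/(g^2 - 3*g - 18)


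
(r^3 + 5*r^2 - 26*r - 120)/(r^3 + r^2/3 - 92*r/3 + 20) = 3*(r + 4)/(3*r - 2)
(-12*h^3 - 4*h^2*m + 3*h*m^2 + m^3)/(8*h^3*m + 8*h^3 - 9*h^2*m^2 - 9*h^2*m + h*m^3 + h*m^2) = (-12*h^3 - 4*h^2*m + 3*h*m^2 + m^3)/(h*(8*h^2*m + 8*h^2 - 9*h*m^2 - 9*h*m + m^3 + m^2))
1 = 1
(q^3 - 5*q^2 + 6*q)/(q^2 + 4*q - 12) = q*(q - 3)/(q + 6)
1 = 1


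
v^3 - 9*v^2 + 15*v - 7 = (v - 7)*(v - 1)^2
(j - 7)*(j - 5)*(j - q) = j^3 - j^2*q - 12*j^2 + 12*j*q + 35*j - 35*q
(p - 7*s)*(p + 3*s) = p^2 - 4*p*s - 21*s^2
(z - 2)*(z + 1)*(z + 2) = z^3 + z^2 - 4*z - 4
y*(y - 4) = y^2 - 4*y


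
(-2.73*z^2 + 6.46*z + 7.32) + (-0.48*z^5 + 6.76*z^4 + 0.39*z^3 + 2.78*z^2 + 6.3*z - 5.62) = -0.48*z^5 + 6.76*z^4 + 0.39*z^3 + 0.0499999999999998*z^2 + 12.76*z + 1.7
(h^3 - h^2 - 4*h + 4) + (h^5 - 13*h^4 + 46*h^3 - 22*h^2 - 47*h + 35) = h^5 - 13*h^4 + 47*h^3 - 23*h^2 - 51*h + 39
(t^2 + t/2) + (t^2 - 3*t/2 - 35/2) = 2*t^2 - t - 35/2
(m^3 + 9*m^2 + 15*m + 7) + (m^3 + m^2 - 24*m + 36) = 2*m^3 + 10*m^2 - 9*m + 43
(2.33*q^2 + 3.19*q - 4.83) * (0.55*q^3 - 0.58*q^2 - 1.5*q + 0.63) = 1.2815*q^5 + 0.4031*q^4 - 8.0017*q^3 - 0.515700000000001*q^2 + 9.2547*q - 3.0429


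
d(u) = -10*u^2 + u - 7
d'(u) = 1 - 20*u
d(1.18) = -19.74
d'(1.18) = -22.60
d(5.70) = -326.20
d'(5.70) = -113.00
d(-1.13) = -20.90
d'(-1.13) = 23.60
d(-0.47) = -9.68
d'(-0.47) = 10.40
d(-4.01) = -171.81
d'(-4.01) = 81.20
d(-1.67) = -36.56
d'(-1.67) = 34.40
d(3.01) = -94.59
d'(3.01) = -59.20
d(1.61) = -31.31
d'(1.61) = -31.20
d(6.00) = -361.00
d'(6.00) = -119.00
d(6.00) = -361.00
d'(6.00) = -119.00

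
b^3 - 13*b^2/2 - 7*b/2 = b*(b - 7)*(b + 1/2)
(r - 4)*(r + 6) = r^2 + 2*r - 24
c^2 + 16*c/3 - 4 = (c - 2/3)*(c + 6)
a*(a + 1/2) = a^2 + a/2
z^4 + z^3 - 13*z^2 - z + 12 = (z - 3)*(z - 1)*(z + 1)*(z + 4)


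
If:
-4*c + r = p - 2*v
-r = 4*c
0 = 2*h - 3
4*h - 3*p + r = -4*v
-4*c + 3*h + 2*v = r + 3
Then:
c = -3/8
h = 3/2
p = 3/2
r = 3/2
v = -3/4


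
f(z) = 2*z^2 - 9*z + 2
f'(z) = 4*z - 9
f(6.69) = 31.30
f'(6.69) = 17.76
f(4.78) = 4.68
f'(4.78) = 10.12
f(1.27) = -6.20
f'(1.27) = -3.92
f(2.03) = -8.03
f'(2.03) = -0.88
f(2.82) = -7.48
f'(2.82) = 2.28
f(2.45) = -8.04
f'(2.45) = 0.80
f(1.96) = -7.96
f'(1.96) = -1.16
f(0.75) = -3.62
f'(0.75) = -6.00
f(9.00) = 83.00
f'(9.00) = 27.00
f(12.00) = 182.00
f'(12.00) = 39.00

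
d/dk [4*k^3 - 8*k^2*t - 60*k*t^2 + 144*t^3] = 12*k^2 - 16*k*t - 60*t^2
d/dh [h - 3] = 1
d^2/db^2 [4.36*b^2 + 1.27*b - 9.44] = 8.72000000000000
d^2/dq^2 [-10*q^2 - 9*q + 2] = -20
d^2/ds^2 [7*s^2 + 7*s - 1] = 14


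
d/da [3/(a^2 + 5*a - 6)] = 3*(-2*a - 5)/(a^2 + 5*a - 6)^2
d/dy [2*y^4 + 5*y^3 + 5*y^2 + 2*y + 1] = 8*y^3 + 15*y^2 + 10*y + 2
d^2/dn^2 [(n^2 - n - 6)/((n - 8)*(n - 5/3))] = 12*(39*n^3 - 261*n^2 + 963*n - 1943)/(27*n^6 - 783*n^5 + 8649*n^4 - 45269*n^3 + 115320*n^2 - 139200*n + 64000)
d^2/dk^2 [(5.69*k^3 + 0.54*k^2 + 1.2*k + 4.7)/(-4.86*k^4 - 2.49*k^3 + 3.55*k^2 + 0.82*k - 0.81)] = (-268.791048*k^9 - 76.5275040000006*k^8 - 968.348196*k^7 - 2895.97317*k^6 - 1184.665572*k^5 + 1326.985956*k^4 + 777.000782*k^3 - 33.3849720000001*k^2 - 68.316474*k - 35.652928)/(114.791256*k^12 + 176.438412*k^11 - 161.151282*k^10 - 300.425787*k^9 + 115.570125*k^8 + 222.585993*k^7 - 60.22828*k^6 - 88.307364*k^5 + 23.105805*k^4 + 18.497159*k^3 - 5.353533*k^2 - 1.614006*k + 0.531441)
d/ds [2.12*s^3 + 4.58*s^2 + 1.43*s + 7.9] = 6.36*s^2 + 9.16*s + 1.43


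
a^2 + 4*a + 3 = (a + 1)*(a + 3)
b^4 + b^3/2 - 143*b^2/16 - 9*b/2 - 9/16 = (b - 3)*(b + 1/4)^2*(b + 3)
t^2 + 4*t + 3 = (t + 1)*(t + 3)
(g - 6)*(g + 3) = g^2 - 3*g - 18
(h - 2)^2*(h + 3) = h^3 - h^2 - 8*h + 12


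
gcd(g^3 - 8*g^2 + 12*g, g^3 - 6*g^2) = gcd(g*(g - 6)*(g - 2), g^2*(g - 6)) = g^2 - 6*g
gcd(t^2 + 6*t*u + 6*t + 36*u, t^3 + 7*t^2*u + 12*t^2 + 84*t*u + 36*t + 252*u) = t + 6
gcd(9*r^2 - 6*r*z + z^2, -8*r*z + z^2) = 1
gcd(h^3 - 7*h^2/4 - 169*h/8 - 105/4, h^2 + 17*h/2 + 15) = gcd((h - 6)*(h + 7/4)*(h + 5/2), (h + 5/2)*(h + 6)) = h + 5/2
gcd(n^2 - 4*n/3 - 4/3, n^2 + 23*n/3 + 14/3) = n + 2/3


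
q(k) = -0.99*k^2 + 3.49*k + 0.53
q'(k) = 3.49 - 1.98*k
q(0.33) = 1.57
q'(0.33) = 2.84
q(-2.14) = -11.47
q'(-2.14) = 7.73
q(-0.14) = 0.02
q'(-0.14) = 3.77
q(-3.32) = -21.97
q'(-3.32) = 10.06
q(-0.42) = -1.11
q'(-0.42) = 4.32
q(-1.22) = -5.20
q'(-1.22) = 5.91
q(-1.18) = -4.97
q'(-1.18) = 5.83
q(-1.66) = -7.99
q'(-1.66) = 6.78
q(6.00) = -14.17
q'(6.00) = -8.39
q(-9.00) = -111.07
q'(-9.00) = 21.31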